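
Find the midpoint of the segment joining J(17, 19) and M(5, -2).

The midpoint is the average of the coordinates:
x: (17 + 5)/2 = 11
y: (19 + -2)/2 = 17/2
Midpoint = (11, 17/2)

(11, 17/2)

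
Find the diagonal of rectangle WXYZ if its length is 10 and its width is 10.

Using the Pythagorean theorem:
d² = 10² + 10² = 100 + 100 = 200
d = sqrt(200) = 10*sqrt(2)

10*sqrt(2)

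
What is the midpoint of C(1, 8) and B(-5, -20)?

The midpoint is the average of the coordinates:
x: (1 + -5)/2 = -2
y: (8 + -20)/2 = -6
Midpoint = (-2, -6)

(-2, -6)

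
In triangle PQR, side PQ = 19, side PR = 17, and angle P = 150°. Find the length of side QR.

By the law of cosines: QR^2 = PQ^2 + PR^2 - 2*PQ*PR*cos(P)
QR^2 = 19^2 + 17^2 - 2*19*17*cos(150°)
QR^2 = 361 + 289 - 646*(-sqrt(3)/2)
QR^2 = 323*sqrt(3) + 650
QR = sqrt(323*sqrt(3) + 650)

sqrt(323*sqrt(3) + 650)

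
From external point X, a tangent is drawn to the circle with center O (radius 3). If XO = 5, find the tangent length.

Let T be the point of tangency. Then OT ⊥ XT (radius ⊥ tangent).
In right triangle OTX: OX² = OT² + XT²
5² = 3² + XT²
XT² = 16, XT = 4

4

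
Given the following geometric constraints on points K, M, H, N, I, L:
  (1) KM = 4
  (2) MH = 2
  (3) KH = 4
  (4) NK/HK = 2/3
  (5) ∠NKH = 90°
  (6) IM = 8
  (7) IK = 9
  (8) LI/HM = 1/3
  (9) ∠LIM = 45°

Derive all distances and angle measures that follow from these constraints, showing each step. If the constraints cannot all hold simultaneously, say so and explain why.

The constraints are consistent.

From the given relations:
  NK = 2/3·HK = 2/3·4 ≈ 2.67
  LI = 1/3·HM = 1/3·2 ≈ 0.67

Step 1: From MI = 8, IL = 0.67, and ∠MIL = 45°, by the law of cosines:
  ML² = MI² + IL² - 2·MI·IL·cos(45°) = 64 + 0.4444 - 7.542 = 56.9
  ML ≈ 7.54

Step 2: From HK = 4, KN = 2.67, and ∠HKN = 90°, by the law of cosines:
  HN² = HK² + KN² - 2·HK·KN·cos(90°) = 16 + 7.111 - 0 = 23.11
  HN = 4/3·√13

Step 3: From KH = 4, KM = 4, HM = 2, by the inverse law of cosines:
  cos(∠HKM) = (KH² + KM² - HM²) / (2·KH·KM)
  ∠HKM = 28.96°

Step 4: From KI = 9, KM = 4, IM = 8, by the inverse law of cosines:
  cos(∠IKM) = (KI² + KM² - IM²) / (2·KI·KM)
  ∠IKM = 62.72°

Step 5: From MH = 2, MK = 4, HK = 4, by the inverse law of cosines:
  cos(∠HMK) = (MH² + MK² - HK²) / (2·MH·MK)
  ∠HMK = 75.52°

Step 6: From MI = 8, MK = 4, IK = 9, by the inverse law of cosines:
  cos(∠IMK) = (MI² + MK² - IK²) / (2·MI·MK)
  ∠IMK = 90.9°

Step 7: From HK = 4, HM = 2, KM = 4, by the inverse law of cosines:
  cos(∠KHM) = (HK² + HM² - KM²) / (2·HK·HM)
  ∠KHM = 75.52°

Step 8: From IK = 9, IM = 8, KM = 4, by the inverse law of cosines:
  cos(∠KIM) = (IK² + IM² - KM²) / (2·IK·IM)
  ∠KIM = 26.38°

Step 9: From MI = 8, ML = 7.54, IL = 0.67, by the inverse law of cosines:
  cos(∠IML) = (MI² + ML² - IL²) / (2·MI·ML)
  ∠IML = 3.58°

Step 10: From HK = 4, HN = 4/3·√13, KN = 2.67, by the inverse law of cosines:
  cos(∠KHN) = (HK² + HN² - KN²) / (2·HK·HN)
  ∠KHN = 33.69°

Step 11: From NH = 4/3·√13, NK = 2.67, HK = 4, by the inverse law of cosines:
  cos(∠HNK) = (NH² + NK² - HK²) / (2·NH·NK)
  ∠HNK = 56.31°

Step 12: From LI = 0.67, LM = 7.54, IM = 8, by the inverse law of cosines:
  cos(∠ILM) = (LI² + LM² - IM²) / (2·LI·LM)
  ∠ILM = 131.42°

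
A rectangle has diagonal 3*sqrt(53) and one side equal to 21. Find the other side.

The diagonal of a rectangle forms a right triangle with the two sides.
Rearranging the Pythagorean theorem: missing side = sqrt(d^2 - known^2).
= sqrt(477 - 441) = sqrt(36) = 6.

6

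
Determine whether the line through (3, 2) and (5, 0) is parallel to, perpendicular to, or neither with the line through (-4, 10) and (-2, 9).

Slope of line 1: m1 = (0 - 2)/(5 - 3) = -2/2 = -1
Slope of line 2: m2 = (9 - 10)/(-2 - -4) = -1/2 = -1/2
m1 != m2 and m1*m2 = 1/2 != -1. Neither.

Neither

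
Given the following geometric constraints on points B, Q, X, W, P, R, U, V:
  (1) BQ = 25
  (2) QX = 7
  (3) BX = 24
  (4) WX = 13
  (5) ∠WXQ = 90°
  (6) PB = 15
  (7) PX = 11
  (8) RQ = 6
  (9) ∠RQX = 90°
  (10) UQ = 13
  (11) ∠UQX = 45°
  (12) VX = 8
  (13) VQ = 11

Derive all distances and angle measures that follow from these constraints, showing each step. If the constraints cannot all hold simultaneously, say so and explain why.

The constraints are consistent.

Step 1: From QX = 7, XW = 13, and ∠QXW = 90°, by the law of cosines:
  QW² = QX² + XW² - 2·QX·XW·cos(90°) = 49 + 169 - 0 = 218
  QW ≈ 14.76

Step 2: From XQ = 7, QR = 6, and ∠XQR = 90°, by the law of cosines:
  XR² = XQ² + QR² - 2·XQ·QR·cos(90°) = 49 + 36 - 0 = 85
  XR = √85

Step 3: From XQ = 7, QU = 13, and ∠XQU = 45°, by the law of cosines:
  XU² = XQ² + QU² - 2·XQ·QU·cos(45°) = 49 + 169 - 128.7 = 89.31
  XU ≈ 9.45

Step 4: From BP = 15, BX = 24, PX = 11, by the inverse law of cosines:
  cos(∠PBX) = (BP² + BX² - PX²) / (2·BP·BX)
  ∠PBX = 19.19°

Step 5: From BQ = 25, BX = 24, QX = 7, by the inverse law of cosines:
  cos(∠QBX) = (BQ² + BX² - QX²) / (2·BQ·BX)
  ∠QBX = 16.26°

Step 6: From QB = 25, QX = 7, BX = 24, by the inverse law of cosines:
  cos(∠BQX) = (QB² + QX² - BX²) / (2·QB·QX)
  ∠BQX = 73.74°

Step 7: From QV = 11, QX = 7, VX = 8, by the inverse law of cosines:
  cos(∠VQX) = (QV² + QX² - VX²) / (2·QV·QX)
  ∠VQX = 46.5°

Step 8: From XB = 24, XP = 11, BP = 15, by the inverse law of cosines:
  cos(∠BXP) = (XB² + XP² - BP²) / (2·XB·XP)
  ∠BXP = 26.63°

Step 9: From XB = 24, XQ = 7, BQ = 25, by the inverse law of cosines:
  cos(∠BXQ) = (XB² + XQ² - BQ²) / (2·XB·XQ)
  ∠BXQ = 90°

Step 10: From XQ = 7, XV = 8, QV = 11, by the inverse law of cosines:
  cos(∠QXV) = (XQ² + XV² - QV²) / (2·XQ·XV)
  ∠QXV = 94.1°

Step 11: From PB = 15, PX = 11, BX = 24, by the inverse law of cosines:
  cos(∠BPX) = (PB² + PX² - BX²) / (2·PB·PX)
  ∠BPX = 134.18°

Step 12: From VQ = 11, VX = 8, QX = 7, by the inverse law of cosines:
  cos(∠QVX) = (VQ² + VX² - QX²) / (2·VQ·VX)
  ∠QVX = 39.4°

Step 13: From QW = 14.76, QX = 7, WX = 13, by the inverse law of cosines:
  cos(∠WQX) = (QW² + QX² - WX²) / (2·QW·QX)
  ∠WQX = 61.7°

Step 14: From XQ = 7, XR = √85, QR = 6, by the inverse law of cosines:
  cos(∠QXR) = (XQ² + XR² - QR²) / (2·XQ·XR)
  ∠QXR = 40.6°

Step 15: From XQ = 7, XU = 9.45, QU = 13, by the inverse law of cosines:
  cos(∠QXU) = (XQ² + XU² - QU²) / (2·XQ·XU)
  ∠QXU = 103.41°

Step 16: From WQ = 14.76, WX = 13, QX = 7, by the inverse law of cosines:
  cos(∠QWX) = (WQ² + WX² - QX²) / (2·WQ·WX)
  ∠QWX = 28.3°

Step 17: From RQ = 6, RX = √85, QX = 7, by the inverse law of cosines:
  cos(∠QRX) = (RQ² + RX² - QX²) / (2·RQ·RX)
  ∠QRX = 49.4°

Step 18: From UQ = 13, UX = 9.45, QX = 7, by the inverse law of cosines:
  cos(∠QUX) = (UQ² + UX² - QX²) / (2·UQ·UX)
  ∠QUX = 31.59°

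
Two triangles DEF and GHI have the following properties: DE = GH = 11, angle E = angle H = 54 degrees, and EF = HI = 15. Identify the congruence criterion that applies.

The given information matches SAS: Two pairs of corresponding sides and the included angle are equal (Side-Angle-Side).

SAS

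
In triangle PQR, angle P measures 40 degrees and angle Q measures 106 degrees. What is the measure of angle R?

Let angle R = x. Then 40 + 106 + x = 180.
x = 180 - 146 = 34 degrees.

34 degrees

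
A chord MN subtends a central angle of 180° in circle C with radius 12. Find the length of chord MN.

Chord = 2(12) sin(90°) = 24

24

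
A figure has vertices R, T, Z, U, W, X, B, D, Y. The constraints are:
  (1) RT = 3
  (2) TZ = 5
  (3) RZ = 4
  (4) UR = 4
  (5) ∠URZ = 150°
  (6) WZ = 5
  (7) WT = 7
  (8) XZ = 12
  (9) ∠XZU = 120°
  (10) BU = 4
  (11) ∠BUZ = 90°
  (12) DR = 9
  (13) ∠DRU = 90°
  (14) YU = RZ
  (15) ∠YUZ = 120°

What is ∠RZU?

Step 1: By the law of cosines on triangle ZRU: ZU² = 4² + 4² − 2·4·4·cos(150°) = 59.71, so ZU ≈ 7.73.
Step 2: By the inverse law of cosines on triangle RZU: cos(∠RZU) = (4² + 7.73² − 4²) / (2·4·7.73) = 59.71/61.82 = 0.9659, so ∠RZU = 15°.

Therefore, the measure of angle ∠RZU = 15°.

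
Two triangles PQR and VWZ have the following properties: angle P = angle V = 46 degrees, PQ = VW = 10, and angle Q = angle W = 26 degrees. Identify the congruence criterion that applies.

Consider the given information: angle P = angle V = 46 degrees, PQ = VW = 10, and angle Q = angle W = 26 degrees
This is not SSS or SAS: SSS requires all three pairs of sides, but we don't have that. SAS requires two sides and the included angle between them.
The correct criterion is ASA. Two pairs of corresponding angles and the included side are equal (Angle-Side-Angle).

ASA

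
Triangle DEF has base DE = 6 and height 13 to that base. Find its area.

A triangle's area is half the area of a rectangle with the same base and height.
Area = (1/2) * 6 * 13 = 39.

39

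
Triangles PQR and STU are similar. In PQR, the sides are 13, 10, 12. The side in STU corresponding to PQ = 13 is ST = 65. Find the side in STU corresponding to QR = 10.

Similar triangles have proportional sides. Setting up the proportion:
ST / PQ = TU / QR
65 / 13 = TU / 10
TU = 10 * 65 / 13 = 50.

50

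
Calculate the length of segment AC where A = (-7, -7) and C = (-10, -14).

d = sqrt((-10 - -7)^2 + (-14 - -7)^2)
d = sqrt(-3^2 + -7^2)
d = sqrt(9 + 49)
d = sqrt(58)

sqrt(58)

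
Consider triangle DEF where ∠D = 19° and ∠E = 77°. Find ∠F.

The interior angles sum to 180°: angle F = 180 - 19 - 77 = 84°.
The triangle is acute (angles 19°, 77°, 84°).

84 degrees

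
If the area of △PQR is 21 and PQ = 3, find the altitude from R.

Rearranging the area formula Area = (1/2) * base * height:
height = 2 * Area / base = 2 * 21 / 3 = 14.

14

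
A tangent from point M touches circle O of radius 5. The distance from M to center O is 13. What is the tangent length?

The tangent, radius, and line from the external point to the center form a right triangle.
The right angle is where the tangent meets the radius.
By the Pythagorean theorem: tangent² + 5² = 13²
tangent² = 169 - 25 = 144
tangent = 12

12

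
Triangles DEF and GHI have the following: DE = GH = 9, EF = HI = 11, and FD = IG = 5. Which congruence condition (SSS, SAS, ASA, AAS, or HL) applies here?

The given information provides:
DE = GH = 9, EF = HI = 11, and FD = IG = 5
This matches the SSS congruence theorem.
All three pairs of corresponding sides are equal (Side-Side-Side).

SSS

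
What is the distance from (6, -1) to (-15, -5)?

d = sqrt((-15 - 6)^2 + (-5 - -1)^2)
d = sqrt(-21^2 + -4^2)
d = sqrt(441 + 16)
d = sqrt(457)

sqrt(457)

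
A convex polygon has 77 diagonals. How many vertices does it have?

Using d = n(n - 3)/2, we solve 77 = n(n - 3)/2.
So n(n - 3) = 154.
Testing n = 14: 14 * 11 = 154 = 154. Correct.
The polygon has 14 sides.

14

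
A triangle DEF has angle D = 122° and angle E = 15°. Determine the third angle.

The interior angles sum to 180°: angle F = 180 - 122 - 15 = 43°.
The triangle is obtuse (angles 122°, 15°, 43°).

43 degrees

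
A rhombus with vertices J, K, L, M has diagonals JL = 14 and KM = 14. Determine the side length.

Half-diagonals are 7 and 7. side = sqrt(7^2 + 7^2) = sqrt(98) = 7*sqrt(2)

7*sqrt(2)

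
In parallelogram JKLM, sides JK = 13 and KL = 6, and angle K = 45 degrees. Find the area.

The area of a parallelogram equals the product of two adjacent sides times the sine of the included angle.
This is because the height equals 6 * sin(45°) = 3*sqrt(2).
Area = 13 * 3*sqrt(2) = 39*sqrt(2)

39*sqrt(2)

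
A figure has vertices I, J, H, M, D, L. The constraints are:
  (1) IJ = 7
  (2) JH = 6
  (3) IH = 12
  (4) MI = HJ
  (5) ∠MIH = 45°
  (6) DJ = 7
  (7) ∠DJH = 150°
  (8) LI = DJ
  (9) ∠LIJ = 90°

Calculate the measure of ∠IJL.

From the given relations: LI = DJ = 7.
Step 1: By the law of cosines on triangle JIL: JL² = 7² + 7² − 2·7·7·cos(90°) = 98, so JL = 7·√2.
Step 2: By the inverse law of cosines on triangle IJL: cos(∠IJL) = (7² + (7·√2)² − 7²) / (2·7·7·√2) = 98/138.59 = 0.7071, so ∠IJL = 45°.

Therefore, the measure of angle ∠IJL = 45°.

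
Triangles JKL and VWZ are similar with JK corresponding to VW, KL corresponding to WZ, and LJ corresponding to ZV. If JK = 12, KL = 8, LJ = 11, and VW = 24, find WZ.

Similar triangles have proportional sides. Setting up the proportion:
VW / JK = WZ / KL
24 / 12 = WZ / 8
WZ = 8 * 24 / 12 = 16.

16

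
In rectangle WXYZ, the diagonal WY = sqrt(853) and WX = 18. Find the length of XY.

The diagonal of a rectangle forms a right triangle with the two sides.
Rearranging the Pythagorean theorem: missing side = sqrt(d^2 - known^2).
= sqrt(853 - 324) = sqrt(529) = 23.

23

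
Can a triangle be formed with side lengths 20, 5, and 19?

For three segments to close into a triangle, no single side can be as long as the other two combined.
The longest side is 20, and 5 + 19 = 24 > 20.
A triangle can be formed.

Yes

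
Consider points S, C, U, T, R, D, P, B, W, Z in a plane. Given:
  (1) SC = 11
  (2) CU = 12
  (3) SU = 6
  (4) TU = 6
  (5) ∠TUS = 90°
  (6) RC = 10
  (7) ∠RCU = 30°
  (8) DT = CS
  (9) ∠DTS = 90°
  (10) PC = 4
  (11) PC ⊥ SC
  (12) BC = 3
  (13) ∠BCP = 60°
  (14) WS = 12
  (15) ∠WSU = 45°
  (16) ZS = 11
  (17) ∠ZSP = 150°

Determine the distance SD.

From the given relations: DT = CS = 11.
Step 1: By the law of cosines on triangle SUT: ST² = 6² + 6² − 2·6·6·cos(90°) = 72, so ST = 6·√2.
Step 2: By the law of cosines on triangle STD: SD² = (6·√2)² + 11² − 2·6·√2·11·cos(90°) = 193, so SD = √193.

Therefore, the length of SD = √193.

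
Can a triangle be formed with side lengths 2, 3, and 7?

Check the triangle inequality: 2 + 3 = 5 ≤ 7.
Since the sum of two sides does not exceed the third, no triangle can be formed.

No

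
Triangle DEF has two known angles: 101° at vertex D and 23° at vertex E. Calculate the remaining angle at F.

angle F = 180 - 101 - 23 = 56 degrees.

56 degrees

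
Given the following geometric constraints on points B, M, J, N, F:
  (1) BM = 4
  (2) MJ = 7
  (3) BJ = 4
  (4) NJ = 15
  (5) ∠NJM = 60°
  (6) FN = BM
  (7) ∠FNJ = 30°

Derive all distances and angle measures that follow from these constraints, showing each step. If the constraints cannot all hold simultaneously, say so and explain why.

The constraints are consistent.

From the given relations:
  FN = BM = 4

Step 1: From MJ = 7, JN = 15, and ∠MJN = 60°, by the law of cosines:
  MN² = MJ² + JN² - 2·MJ·JN·cos(60°) = 49 + 225 - 105 = 169
  MN = 13

Step 2: From JN = 15, NF = 4, and ∠JNF = 30°, by the law of cosines:
  JF² = JN² + NF² - 2·JN·NF·cos(30°) = 225 + 16 - 103.9 = 137.1
  JF ≈ 11.71

Step 3: From BJ = 4, BM = 4, JM = 7, by the inverse law of cosines:
  cos(∠JBM) = (BJ² + BM² - JM²) / (2·BJ·BM)
  ∠JBM = 122.09°

Step 4: From MB = 4, MJ = 7, BJ = 4, by the inverse law of cosines:
  cos(∠BMJ) = (MB² + MJ² - BJ²) / (2·MB·MJ)
  ∠BMJ = 28.96°

Step 5: From JB = 4, JM = 7, BM = 4, by the inverse law of cosines:
  cos(∠BJM) = (JB² + JM² - BM²) / (2·JB·JM)
  ∠BJM = 28.96°

Step 6: From MJ = 7, MN = 13, JN = 15, by the inverse law of cosines:
  cos(∠JMN) = (MJ² + MN² - JN²) / (2·MJ·MN)
  ∠JMN = 92.2°

Step 7: From JF = 11.71, JN = 15, FN = 4, by the inverse law of cosines:
  cos(∠FJN) = (JF² + JN² - FN²) / (2·JF·JN)
  ∠FJN = 9.84°

Step 8: From NJ = 15, NM = 13, JM = 7, by the inverse law of cosines:
  cos(∠JNM) = (NJ² + NM² - JM²) / (2·NJ·NM)
  ∠JNM = 27.8°

Step 9: From FJ = 11.71, FN = 4, JN = 15, by the inverse law of cosines:
  cos(∠JFN) = (FJ² + FN² - JN²) / (2·FJ·FN)
  ∠JFN = 140.16°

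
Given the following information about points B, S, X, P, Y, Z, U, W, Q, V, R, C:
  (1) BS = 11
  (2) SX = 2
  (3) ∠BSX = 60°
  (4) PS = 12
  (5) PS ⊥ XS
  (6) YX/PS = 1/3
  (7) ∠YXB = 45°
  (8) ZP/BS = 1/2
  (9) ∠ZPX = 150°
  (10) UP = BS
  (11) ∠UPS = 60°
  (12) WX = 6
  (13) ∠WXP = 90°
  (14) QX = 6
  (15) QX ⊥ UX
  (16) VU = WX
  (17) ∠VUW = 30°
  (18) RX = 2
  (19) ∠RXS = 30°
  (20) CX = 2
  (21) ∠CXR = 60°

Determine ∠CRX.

Step 1: By the law of cosines on triangle RXC: RC² = 2² + 2² − 2·2·2·cos(60°) = 4, so RC = 2.
Step 2: By the inverse law of cosines on triangle CRX: cos(∠CRX) = (2² + 2² − 2²) / (2·2·2) = 4/8 = 0.5, so ∠CRX = 60°.

Therefore, the measure of angle ∠CRX = 60°.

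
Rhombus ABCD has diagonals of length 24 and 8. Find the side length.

The diagonals of a rhombus bisect each other at right angles.
Half-diagonals: 24/2 = 12 and 8/2 = 4
side = sqrt(12^2 + 4^2)
side = sqrt(144 + 16)
side = sqrt(160) = 4*sqrt(10)

4*sqrt(10)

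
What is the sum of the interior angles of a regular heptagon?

The sum of interior angles of an n-sided polygon is (n - 2) * 180.
For n = 7: (7 - 2) * 180 = 5 * 180 = 900 degrees.

900 degrees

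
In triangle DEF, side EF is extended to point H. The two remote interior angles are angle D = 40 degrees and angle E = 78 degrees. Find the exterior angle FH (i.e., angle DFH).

Exterior angle = 40 + 78 = 118 degrees (exterior angle theorem).

118 degrees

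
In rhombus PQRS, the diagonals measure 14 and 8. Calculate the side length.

In a rhombus, the diagonals bisect each other perpendicularly, creating four congruent right triangles.
Each triangle has legs 7 (half of 14) and 4 (half of 8).
The hypotenuse of each right triangle is a side of the rhombus:
side = sqrt(7^2 + 4^2) = sqrt(65)

sqrt(65)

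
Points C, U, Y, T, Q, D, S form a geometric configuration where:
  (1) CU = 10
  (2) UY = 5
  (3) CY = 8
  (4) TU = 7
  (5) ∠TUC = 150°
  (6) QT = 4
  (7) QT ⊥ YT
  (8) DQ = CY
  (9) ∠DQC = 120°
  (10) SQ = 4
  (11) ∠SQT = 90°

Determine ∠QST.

Step 1: By the law of cosines on triangle SQT: ST² = 4² + 4² − 2·4·4·cos(90°) = 32, so ST = 4·√2.
Step 2: By the inverse law of cosines on triangle QST: cos(∠QST) = (4² + (4·√2)² − 4²) / (2·4·4·√2) = 32/45.25 = 0.7071, so ∠QST = 45°.

Therefore, the measure of angle ∠QST = 45°.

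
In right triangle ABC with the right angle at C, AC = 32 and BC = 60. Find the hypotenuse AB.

AB = sqrt(32^2 + 60^2) = sqrt(4624) = 68

68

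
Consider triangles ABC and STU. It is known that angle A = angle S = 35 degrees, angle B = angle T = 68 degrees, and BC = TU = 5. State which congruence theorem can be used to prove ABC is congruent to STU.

The given information matches AAS: Two pairs of corresponding angles and a non-included side are equal (Angle-Angle-Side).

AAS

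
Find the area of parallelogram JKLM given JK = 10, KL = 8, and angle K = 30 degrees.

Area = 10 * 8 * sin(30°) = 80 * 1/2 = 40

40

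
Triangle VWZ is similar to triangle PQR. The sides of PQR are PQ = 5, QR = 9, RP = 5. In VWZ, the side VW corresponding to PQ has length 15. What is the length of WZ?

Similar triangles have proportional sides. Setting up the proportion:
VW / PQ = WZ / QR
15 / 5 = WZ / 9
WZ = 9 * 15 / 5 = 27.

27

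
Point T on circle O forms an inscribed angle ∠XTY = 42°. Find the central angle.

Central angle = 2 × 42° = 84° (inscribed angle theorem).

84°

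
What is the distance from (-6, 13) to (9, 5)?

d = sqrt((15)^2 + (-8)^2) = sqrt(289) = 17

17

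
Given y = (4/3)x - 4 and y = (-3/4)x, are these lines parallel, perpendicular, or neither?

Slope of line 1: m1 = 4/3
Slope of line 2: m2 = -3/4
m1 * m2 = (4/3) * (-3/4) = -1 = -1, so the lines are perpendicular.

Perpendicular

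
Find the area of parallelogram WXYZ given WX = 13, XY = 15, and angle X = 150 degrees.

Area = a * b * sin(theta)
Area = 13 * 15 * sin(150 degrees)
Area = 195 * 1/2
Area = 195/2

195/2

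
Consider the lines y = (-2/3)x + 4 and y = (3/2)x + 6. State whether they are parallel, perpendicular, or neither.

Slope of line 1: m1 = -2/3
Slope of line 2: m2 = 3/2
m1 * m2 = -1, so perpendicular.

Perpendicular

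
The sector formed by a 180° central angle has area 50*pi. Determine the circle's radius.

The sector covers 180°/360° = 1/2 of the full circle.
Full circle area = 50*pi / 1/2 = 100*pi.
Since full area = πr², we get r² = 100*pi/π = 100, so r = 10.

10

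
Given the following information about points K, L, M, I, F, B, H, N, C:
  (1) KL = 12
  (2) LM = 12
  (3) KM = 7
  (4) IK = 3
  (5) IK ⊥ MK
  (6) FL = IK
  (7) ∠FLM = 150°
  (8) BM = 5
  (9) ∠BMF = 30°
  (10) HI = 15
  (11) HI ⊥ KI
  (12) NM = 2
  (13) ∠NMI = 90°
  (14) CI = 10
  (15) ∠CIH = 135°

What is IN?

Step 1: By the law of cosines on triangle IKM: IM² = 3² + 7² − 2·3·7·cos(90°) = 58, so IM = √58.
Step 2: By the law of cosines on triangle IMN: IN² = √58² + 2² − 2·√58·2·cos(90°) = 62, so IN = √62.

Therefore, the length of IN = √62.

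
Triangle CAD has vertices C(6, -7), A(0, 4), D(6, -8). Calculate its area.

The Shoelace formula computes the area from vertex coordinates by summing cross products.
For vertices (6,-7), (0,4), (6,-8):
Signed sum = 6*4 - 0*-7 + 0*-8 - 6*4 + 6*-7 - 6*-8
= 24 + -24 + 6 = 6
Area = (1/2)|6| = 3.

3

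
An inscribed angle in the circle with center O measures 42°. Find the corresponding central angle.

By the inscribed angle theorem, the central angle is twice the inscribed angle.
Central angle = 2 × 42° = 84°

84°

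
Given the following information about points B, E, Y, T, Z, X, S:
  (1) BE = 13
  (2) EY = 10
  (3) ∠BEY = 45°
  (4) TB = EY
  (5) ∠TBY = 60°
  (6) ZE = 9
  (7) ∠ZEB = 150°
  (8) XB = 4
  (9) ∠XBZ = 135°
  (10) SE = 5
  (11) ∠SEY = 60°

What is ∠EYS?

Step 1: By the law of cosines on triangle YES: YS² = 10² + 5² − 2·10·5·cos(60°) = 75, so YS = 5·√3.
Step 2: By the inverse law of cosines on triangle EYS: cos(∠EYS) = (10² + (5·√3)² − 5²) / (2·10·5·√3) = 150/173.21 = 0.866, so ∠EYS = 30°.

Therefore, the measure of angle ∠EYS = 30°.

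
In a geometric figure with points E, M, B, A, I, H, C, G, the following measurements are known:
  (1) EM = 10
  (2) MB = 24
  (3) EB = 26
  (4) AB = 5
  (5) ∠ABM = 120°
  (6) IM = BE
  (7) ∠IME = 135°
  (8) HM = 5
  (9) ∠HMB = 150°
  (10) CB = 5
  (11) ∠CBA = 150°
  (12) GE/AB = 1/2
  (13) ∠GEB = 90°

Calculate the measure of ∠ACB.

Step 1: By the law of cosines on triangle CBA: CA² = 5² + 5² − 2·5·5·cos(150°) = 93.3, so CA ≈ 9.66.
Step 2: By the inverse law of cosines on triangle ACB: cos(∠ACB) = (9.66² + 5² − 5²) / (2·9.66·5) = 93.3/96.59 = 0.9659, so ∠ACB = 15°.

Therefore, the measure of angle ∠ACB = 15°.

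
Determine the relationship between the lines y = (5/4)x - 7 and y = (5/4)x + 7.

Slope of line 1: m1 = 5/4
Slope of line 2: m2 = 5/4
Two lines are parallel if and only if they have equal slopes (or both are vertical).
Here m1 = m2 = 5/4, confirming the lines are parallel.

Parallel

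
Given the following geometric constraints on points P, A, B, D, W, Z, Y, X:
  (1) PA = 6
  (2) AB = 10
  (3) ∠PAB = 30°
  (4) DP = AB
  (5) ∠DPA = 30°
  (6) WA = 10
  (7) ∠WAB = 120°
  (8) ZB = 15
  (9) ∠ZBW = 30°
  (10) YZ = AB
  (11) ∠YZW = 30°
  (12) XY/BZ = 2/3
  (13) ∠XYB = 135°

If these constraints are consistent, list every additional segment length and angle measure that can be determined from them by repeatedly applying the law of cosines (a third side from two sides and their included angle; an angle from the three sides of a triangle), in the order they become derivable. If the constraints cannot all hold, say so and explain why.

The constraints are consistent. Derivable facts, in order:
After 1 step:
- AD ≈ 5.66
- BW = 10·√3
- PB ≈ 5.66
After 2 steps:
- WZ = 5·√3
- ∠ABP = 31.98°
- ∠ABW = 30°
- ∠ADP = 31.98°
- ∠APB = 118.02°
- ∠AWB = 30°
- ∠DAP = 118.02°
After 3 steps:
- WY = 5
- ∠BWZ = 60°
- ∠BZW = 90°
After 4 steps:
- ∠WYZ = 60°
- ∠YWZ = 90°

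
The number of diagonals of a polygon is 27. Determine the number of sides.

Using d = n(n - 3)/2, we solve 27 = n(n - 3)/2.
So n(n - 3) = 54.
Testing n = 9: 9 * 6 = 54 = 54. Correct.
The polygon has 9 sides.

9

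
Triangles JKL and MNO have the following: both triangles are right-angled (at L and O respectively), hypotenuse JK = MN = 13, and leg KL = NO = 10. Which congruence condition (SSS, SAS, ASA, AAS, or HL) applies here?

The given information matches HL: The hypotenuse and one leg of two right triangles are equal (Hypotenuse-Leg).

HL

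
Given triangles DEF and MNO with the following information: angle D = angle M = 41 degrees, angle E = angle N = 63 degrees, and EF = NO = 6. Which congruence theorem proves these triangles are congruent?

Consider the given information: angle D = angle M = 41 degrees, angle E = angle N = 63 degrees, and EF = NO = 6
This is not SAS or ASA: SAS requires two sides and the included angle between them. ASA requires two angles and the side between them.
The correct criterion is AAS. Two pairs of corresponding angles and a non-included side are equal (Angle-Angle-Side).

AAS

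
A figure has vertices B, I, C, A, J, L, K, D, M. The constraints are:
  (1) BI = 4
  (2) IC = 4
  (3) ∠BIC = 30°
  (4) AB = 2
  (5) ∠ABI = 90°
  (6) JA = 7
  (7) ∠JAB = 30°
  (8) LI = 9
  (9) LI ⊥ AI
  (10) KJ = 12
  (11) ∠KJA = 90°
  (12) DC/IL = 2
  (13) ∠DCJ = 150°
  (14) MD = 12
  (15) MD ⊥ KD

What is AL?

Step 1: By the law of cosines on triangle ABI: AI² = 2² + 4² − 2·2·4·cos(90°) = 20, so AI = 2·√5.
Step 2: By the law of cosines on triangle AIL: AL² = (2·√5)² + 9² − 2·2·√5·9·cos(90°) = 101, so AL = √101.

Therefore, the length of AL = √101.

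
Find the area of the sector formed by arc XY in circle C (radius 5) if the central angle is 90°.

The full circle has area πr² = π(5)² = 25*pi.
The sector covers 90° out of 360°, a fraction of 1/4.
Sector area = 25*pi × 1/4 = 25*pi/4.

25*pi/4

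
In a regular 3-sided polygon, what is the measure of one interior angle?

Each interior angle of a regular n-gon is (n - 2) * 180 / n.
For n = 3: (3 - 2) * 180 / 3 = 180/3 = 60 degrees.

60 degrees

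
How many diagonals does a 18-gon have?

The number of diagonals in an n-gon is n(n - 3)/2.
For n = 18: 18(18 - 3)/2 = 18 × 15 / 2 = 135.

135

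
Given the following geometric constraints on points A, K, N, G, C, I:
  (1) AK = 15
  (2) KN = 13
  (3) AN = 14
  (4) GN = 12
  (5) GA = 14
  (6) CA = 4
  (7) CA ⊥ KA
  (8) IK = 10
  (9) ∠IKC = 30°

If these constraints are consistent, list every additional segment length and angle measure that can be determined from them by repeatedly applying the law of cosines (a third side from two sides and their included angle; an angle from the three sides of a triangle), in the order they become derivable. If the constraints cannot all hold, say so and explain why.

The constraints are consistent. Derivable facts, in order:
After 1 step:
- KC ≈ 15.52
- ∠AGN = 64.62°
- ∠AKN = 59.49°
- ∠ANG = 64.62°
- ∠ANK = 67.38°
- ∠GAN = 50.75°
- ∠KAN = 53.13°
After 2 steps:
- CI ≈ 8.49
- ∠ACK = 75.07°
- ∠AKC = 14.93°
After 3 steps:
- ∠CIK = 113.93°
- ∠ICK = 36.07°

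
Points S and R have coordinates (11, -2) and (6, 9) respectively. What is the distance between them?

d = sqrt((-5)^2 + (11)^2) = sqrt(146)

sqrt(146)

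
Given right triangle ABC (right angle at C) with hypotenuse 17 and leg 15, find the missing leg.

By the Pythagorean theorem: BC^2 = AB^2 - AC^2
BC^2 = 17^2 - 15^2 = 289 - 225 = 64
BC = sqrt(64) = 8

8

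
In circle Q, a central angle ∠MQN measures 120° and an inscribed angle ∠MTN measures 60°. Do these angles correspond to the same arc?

By the inscribed angle theorem, if both angles subtend the same arc, the inscribed angle must be half the central angle.
Half of 120° = 60°, which equals the given inscribed angle of 60°.
Therefore, yes, they correspond to the same arc.

Yes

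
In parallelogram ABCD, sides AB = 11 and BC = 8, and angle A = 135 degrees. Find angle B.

Consecutive angles are supplementary: angle B = 180 - 135 = 45 degrees.

45 degrees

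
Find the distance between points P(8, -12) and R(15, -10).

d = sqrt((7)^2 + (2)^2) = sqrt(53)

sqrt(53)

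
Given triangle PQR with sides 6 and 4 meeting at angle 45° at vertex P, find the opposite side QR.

By the law of cosines: QR^2 = PQ^2 + PR^2 - 2*PQ*PR*cos(P)
QR^2 = 6^2 + 4^2 - 2*6*4*cos(45°)
QR^2 = 36 + 16 - 48*(sqrt(2)/2)
QR^2 = 52 - 24*sqrt(2)
QR = 2*sqrt(13 - 6*sqrt(2))

2*sqrt(13 - 6*sqrt(2))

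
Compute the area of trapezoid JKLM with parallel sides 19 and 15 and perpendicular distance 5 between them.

A trapezoid's area equals the midsegment times the height.
The midsegment is (19 + 15) / 2 = 17.
Area = 17 * 5 = 85.

85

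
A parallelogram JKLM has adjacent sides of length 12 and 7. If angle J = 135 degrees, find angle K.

Consecutive angles are supplementary: angle K = 180 - 135 = 45 degrees.

45 degrees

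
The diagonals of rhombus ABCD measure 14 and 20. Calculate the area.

Area of a rhombus = (d1 * d2) / 2
Area = (14 * 20) / 2
Area = 280 / 2
Area = 140

140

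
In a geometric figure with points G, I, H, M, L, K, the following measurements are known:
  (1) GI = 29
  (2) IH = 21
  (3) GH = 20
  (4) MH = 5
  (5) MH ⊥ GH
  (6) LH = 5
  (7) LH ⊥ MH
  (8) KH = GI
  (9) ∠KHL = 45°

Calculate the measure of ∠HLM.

Step 1: By the law of cosines on triangle LHM: LM² = 5² + 5² − 2·5·5·cos(90°) = 50, so LM = 5·√2.
Step 2: By the inverse law of cosines on triangle HLM: cos(∠HLM) = (5² + (5·√2)² − 5²) / (2·5·5·√2) = 50/70.71 = 0.7071, so ∠HLM = 45°.

Therefore, the measure of angle ∠HLM = 45°.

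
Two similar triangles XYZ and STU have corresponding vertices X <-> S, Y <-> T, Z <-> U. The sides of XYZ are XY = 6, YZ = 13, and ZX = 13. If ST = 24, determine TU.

Since the triangles are similar, the ratio of corresponding sides is constant.
Scale factor k = ST / XY = 24 / 6 = 4
TU = k * YZ = 4 * 13 = 52

52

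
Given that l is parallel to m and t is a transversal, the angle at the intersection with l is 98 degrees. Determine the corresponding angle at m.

Corresponding angles are equal: 98 degrees.

98 degrees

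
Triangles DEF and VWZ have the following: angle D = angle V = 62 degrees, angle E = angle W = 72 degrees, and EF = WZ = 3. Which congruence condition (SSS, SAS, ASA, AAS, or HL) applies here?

Consider the given information: angle D = angle V = 62 degrees, angle E = angle W = 72 degrees, and EF = WZ = 3
This is not SSS or SAS: SSS requires all three pairs of sides, but we don't have that. SAS requires two sides and the included angle between them.
The correct criterion is AAS. Two pairs of corresponding angles and a non-included side are equal (Angle-Angle-Side).

AAS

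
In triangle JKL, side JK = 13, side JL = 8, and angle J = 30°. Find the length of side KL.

By the law of cosines: KL^2 = JK^2 + JL^2 - 2*JK*JL*cos(J)
KL^2 = 13^2 + 8^2 - 2*13*8*cos(30°)
KL^2 = 169 + 64 - 208*(sqrt(3)/2)
KL^2 = 233 - 104*sqrt(3)
KL = sqrt(233 - 104*sqrt(3))

sqrt(233 - 104*sqrt(3))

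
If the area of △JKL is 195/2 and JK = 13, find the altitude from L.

Area = (1/2) * base * height
height = 2 * Area / base
height = 2 * 195/2 / 13
height = 195 / 13
height = 15

15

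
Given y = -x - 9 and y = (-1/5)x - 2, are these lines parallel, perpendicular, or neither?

Slope of line 1: m1 = -1
Slope of line 2: m2 = -1/5
m1 != m2 (-1 != -1/5), so not parallel.
m1 * m2 = (-1) * (-1/5) = 1/5 != -1, so not perpendicular.
The lines are neither parallel nor perpendicular.

Neither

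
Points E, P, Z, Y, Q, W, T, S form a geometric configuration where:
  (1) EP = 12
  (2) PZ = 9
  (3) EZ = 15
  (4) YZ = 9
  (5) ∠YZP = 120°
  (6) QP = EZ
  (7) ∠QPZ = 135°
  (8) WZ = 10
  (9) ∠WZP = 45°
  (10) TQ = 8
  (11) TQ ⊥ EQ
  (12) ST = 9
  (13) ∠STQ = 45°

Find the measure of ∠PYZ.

Step 1: By the law of cosines on triangle YZP: YP² = 9² + 9² − 2·9·9·cos(120°) = 243, so YP = 9·√3.
Step 2: By the inverse law of cosines on triangle PYZ: cos(∠PYZ) = ((9·√3)² + 9² − 9²) / (2·9·√3·9) = 243/280.59 = 0.866, so ∠PYZ = 30°.

Therefore, the measure of angle ∠PYZ = 30°.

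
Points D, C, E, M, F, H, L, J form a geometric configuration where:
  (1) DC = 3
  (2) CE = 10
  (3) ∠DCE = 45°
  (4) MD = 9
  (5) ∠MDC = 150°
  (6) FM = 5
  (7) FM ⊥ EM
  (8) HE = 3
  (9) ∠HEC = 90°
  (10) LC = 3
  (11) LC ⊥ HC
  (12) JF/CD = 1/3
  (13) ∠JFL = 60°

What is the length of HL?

Step 1: By the law of cosines on triangle CEH: CH² = 10² + 3² − 2·10·3·cos(90°) = 109, so CH = √109.
Step 2: By the law of cosines on triangle HCL: HL² = √109² + 3² − 2·√109·3·cos(90°) = 118, so HL = √118.

Therefore, the length of HL = √118.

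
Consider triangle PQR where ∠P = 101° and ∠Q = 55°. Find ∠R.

The interior angles sum to 180°: angle R = 180 - 101 - 55 = 24°.
The triangle is obtuse (angles 101°, 55°, 24°).

24 degrees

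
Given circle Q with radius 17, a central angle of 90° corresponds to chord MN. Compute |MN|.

Drop a perpendicular from the center to the chord, bisecting both the chord and the central angle.
Each half-chord = r sin(θ/2) = 17 sin(45°).
The full chord = 2 × 17 × sin(45°) = 17*sqrt(2).

17*sqrt(2)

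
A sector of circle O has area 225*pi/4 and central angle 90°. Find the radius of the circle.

r² = 360 × 225*pi/4 / (π × 90) = 225, so r = 15.

15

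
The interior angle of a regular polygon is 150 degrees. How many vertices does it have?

Each interior angle of a regular n-gon is (n - 2) * 180 / n.
Setting this equal to 150:
(n - 2) * 180 / n = 150
Each exterior angle = 180 - 150 = 30 degrees.
Since exterior angles sum to 360: n = 360 / 30 = 12.

12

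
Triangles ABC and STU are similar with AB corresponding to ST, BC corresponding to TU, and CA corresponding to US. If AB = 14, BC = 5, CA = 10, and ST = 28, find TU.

k = 28/14 = 2. TU = 2 * 5 = 10.

10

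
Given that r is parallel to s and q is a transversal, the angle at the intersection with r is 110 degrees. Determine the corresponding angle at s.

When a transversal crosses parallel lines, angles in the same position at each intersection are called corresponding angles.
These are always equal, so the answer is 110 degrees.

110 degrees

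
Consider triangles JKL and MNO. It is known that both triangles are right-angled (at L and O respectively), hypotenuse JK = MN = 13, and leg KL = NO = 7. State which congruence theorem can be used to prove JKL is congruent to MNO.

The given information provides:
both triangles are right-angled (at L and O respectively), hypotenuse JK = MN = 13, and leg KL = NO = 7
This matches the HL congruence theorem.
The hypotenuse and one leg of two right triangles are equal (Hypotenuse-Leg).

HL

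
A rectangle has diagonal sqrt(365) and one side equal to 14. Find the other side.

The diagonal of a rectangle forms a right triangle with the two sides.
Rearranging the Pythagorean theorem: missing side = sqrt(d^2 - known^2).
= sqrt(365 - 196) = sqrt(169) = 13.

13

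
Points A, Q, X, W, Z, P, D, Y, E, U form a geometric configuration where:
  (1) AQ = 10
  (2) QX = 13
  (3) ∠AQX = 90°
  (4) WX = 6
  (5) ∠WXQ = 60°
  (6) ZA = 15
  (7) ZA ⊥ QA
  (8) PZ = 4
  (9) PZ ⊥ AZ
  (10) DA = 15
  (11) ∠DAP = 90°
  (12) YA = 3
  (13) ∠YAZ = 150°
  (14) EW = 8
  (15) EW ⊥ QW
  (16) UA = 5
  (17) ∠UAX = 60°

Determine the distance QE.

Step 1: By the law of cosines on triangle QXW: QW² = 13² + 6² − 2·13·6·cos(60°) = 127, so QW = √127.
Step 2: By the law of cosines on triangle QWE: QE² = √127² + 8² − 2·√127·8·cos(90°) = 191, so QE = √191.

Therefore, the length of QE = √191.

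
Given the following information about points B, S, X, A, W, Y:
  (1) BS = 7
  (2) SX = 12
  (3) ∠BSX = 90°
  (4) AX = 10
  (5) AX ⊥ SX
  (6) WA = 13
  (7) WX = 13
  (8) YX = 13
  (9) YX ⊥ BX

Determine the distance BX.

Step 1: By the law of cosines on triangle BSX: BX² = 7² + 12² − 2·7·12·cos(90°) = 193, so BX = √193.

Therefore, the length of BX = √193.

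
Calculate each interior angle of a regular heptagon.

Each interior angle of a regular n-gon is (n - 2) * 180 / n.
For n = 7: (7 - 2) * 180 / 7 = 900/7 = 900/7 degrees.

900/7 degrees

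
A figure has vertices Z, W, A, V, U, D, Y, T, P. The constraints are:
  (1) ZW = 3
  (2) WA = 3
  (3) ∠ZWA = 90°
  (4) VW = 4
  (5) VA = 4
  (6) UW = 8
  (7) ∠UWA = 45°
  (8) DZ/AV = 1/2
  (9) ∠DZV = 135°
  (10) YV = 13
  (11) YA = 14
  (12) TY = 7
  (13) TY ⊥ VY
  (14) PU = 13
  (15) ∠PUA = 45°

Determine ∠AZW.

Step 1: By the law of cosines on triangle ZWA: ZA² = 3² + 3² − 2·3·3·cos(90°) = 18, so ZA = 3·√2.
Step 2: By the inverse law of cosines on triangle AZW: cos(∠AZW) = ((3·√2)² + 3² − 3²) / (2·3·√2·3) = 18/25.46 = 0.7071, so ∠AZW = 45°.

Therefore, the measure of angle ∠AZW = 45°.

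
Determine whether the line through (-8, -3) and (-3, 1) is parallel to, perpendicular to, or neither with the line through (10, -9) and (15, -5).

Slope of line 1: m1 = (1 - -3)/(-3 - -8) = 4/5 = 4/5
Slope of line 2: m2 = (-5 - -9)/(15 - 10) = 4/5 = 4/5
Since m1 = m2 = 4/5, the lines are parallel.

Parallel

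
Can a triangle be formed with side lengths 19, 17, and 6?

Check all three triangle inequalities:
19 + 17 = 36 > 6 ✓
19 + 6 = 25 > 17 ✓
17 + 6 = 23 > 19 ✓
All conditions hold, so these sides form a valid triangle.

Yes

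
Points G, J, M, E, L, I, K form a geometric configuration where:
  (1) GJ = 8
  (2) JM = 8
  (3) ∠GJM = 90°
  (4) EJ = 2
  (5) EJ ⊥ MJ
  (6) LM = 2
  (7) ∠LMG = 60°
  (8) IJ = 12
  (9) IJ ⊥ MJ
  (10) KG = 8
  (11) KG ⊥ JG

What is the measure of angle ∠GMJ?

Step 1: By the law of cosines on triangle MJG: MG² = 8² + 8² − 2·8·8·cos(90°) = 128, so MG = 8·√2.
Step 2: By the inverse law of cosines on triangle GMJ: cos(∠GMJ) = ((8·√2)² + 8² − 8²) / (2·8·√2·8) = 128/181.02 = 0.7071, so ∠GMJ = 45°.

Therefore, the measure of angle ∠GMJ = 45°.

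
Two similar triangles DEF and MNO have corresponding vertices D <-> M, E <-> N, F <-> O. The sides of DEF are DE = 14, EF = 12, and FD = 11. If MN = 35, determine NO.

Since the triangles are similar, the ratio of corresponding sides is constant.
Scale factor k = MN / DE = 35 / 14 = 5/2
NO = k * EF = 5/2 * 12 = 30

30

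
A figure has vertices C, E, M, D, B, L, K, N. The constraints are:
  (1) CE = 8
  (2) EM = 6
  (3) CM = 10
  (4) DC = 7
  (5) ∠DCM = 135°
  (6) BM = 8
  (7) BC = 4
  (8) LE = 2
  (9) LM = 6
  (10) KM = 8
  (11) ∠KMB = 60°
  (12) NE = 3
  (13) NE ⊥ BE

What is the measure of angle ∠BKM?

Step 1: By the law of cosines on triangle KMB: KB² = 8² + 8² − 2·8·8·cos(60°) = 64, so KB = 8.
Step 2: By the inverse law of cosines on triangle BKM: cos(∠BKM) = (8² + 8² − 8²) / (2·8·8) = 64/128 = 0.5, so ∠BKM = 60°.

Therefore, the measure of angle ∠BKM = 60°.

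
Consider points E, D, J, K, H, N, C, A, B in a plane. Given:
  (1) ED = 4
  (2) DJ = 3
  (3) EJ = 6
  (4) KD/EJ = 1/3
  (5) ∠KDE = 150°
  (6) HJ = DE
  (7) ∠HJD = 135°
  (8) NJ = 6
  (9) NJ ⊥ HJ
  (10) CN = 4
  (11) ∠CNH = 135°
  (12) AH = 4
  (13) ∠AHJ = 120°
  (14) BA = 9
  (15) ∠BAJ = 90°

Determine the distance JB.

From the given relations: HJ = DE = 4.
Step 1: By the law of cosines on triangle JHA: JA² = 4² + 4² − 2·4·4·cos(120°) = 48, so JA = 4·√3.
Step 2: By the law of cosines on triangle JAB: JB² = (4·√3)² + 9² − 2·4·√3·9·cos(90°) = 129, so JB = √129.

Therefore, the length of JB = √129.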